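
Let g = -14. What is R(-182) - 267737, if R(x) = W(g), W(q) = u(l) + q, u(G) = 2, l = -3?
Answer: -267749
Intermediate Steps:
W(q) = 2 + q
R(x) = -12 (R(x) = 2 - 14 = -12)
R(-182) - 267737 = -12 - 267737 = -267749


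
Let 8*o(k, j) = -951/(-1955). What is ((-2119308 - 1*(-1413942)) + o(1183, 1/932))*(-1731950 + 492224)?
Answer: 6838281065689407/7820 ≈ 8.7446e+11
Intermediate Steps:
o(k, j) = 951/15640 (o(k, j) = (-951/(-1955))/8 = (-951*(-1/1955))/8 = (⅛)*(951/1955) = 951/15640)
((-2119308 - 1*(-1413942)) + o(1183, 1/932))*(-1731950 + 492224) = ((-2119308 - 1*(-1413942)) + 951/15640)*(-1731950 + 492224) = ((-2119308 + 1413942) + 951/15640)*(-1239726) = (-705366 + 951/15640)*(-1239726) = -11031923289/15640*(-1239726) = 6838281065689407/7820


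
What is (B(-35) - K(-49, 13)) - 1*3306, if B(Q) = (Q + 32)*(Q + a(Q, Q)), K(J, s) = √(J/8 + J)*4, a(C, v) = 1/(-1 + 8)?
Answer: -22410/7 - 21*I*√2 ≈ -3201.4 - 29.698*I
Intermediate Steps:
a(C, v) = ⅐ (a(C, v) = 1/7 = ⅐)
K(J, s) = 3*√2*√J (K(J, s) = √(J*(⅛) + J)*4 = √(J/8 + J)*4 = √(9*J/8)*4 = (3*√2*√J/4)*4 = 3*√2*√J)
B(Q) = (32 + Q)*(⅐ + Q) (B(Q) = (Q + 32)*(Q + ⅐) = (32 + Q)*(⅐ + Q))
(B(-35) - K(-49, 13)) - 1*3306 = ((32/7 + (-35)² + (225/7)*(-35)) - 3*√2*√(-49)) - 1*3306 = ((32/7 + 1225 - 1125) - 3*√2*7*I) - 3306 = (732/7 - 21*I*√2) - 3306 = -22410/7 - 21*I*√2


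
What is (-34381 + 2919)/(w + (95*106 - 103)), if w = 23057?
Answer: -15731/16512 ≈ -0.95270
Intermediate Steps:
(-34381 + 2919)/(w + (95*106 - 103)) = (-34381 + 2919)/(23057 + (95*106 - 103)) = -31462/(23057 + (10070 - 103)) = -31462/(23057 + 9967) = -31462/33024 = -31462*1/33024 = -15731/16512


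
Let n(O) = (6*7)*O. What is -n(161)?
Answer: -6762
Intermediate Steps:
n(O) = 42*O
-n(161) = -42*161 = -1*6762 = -6762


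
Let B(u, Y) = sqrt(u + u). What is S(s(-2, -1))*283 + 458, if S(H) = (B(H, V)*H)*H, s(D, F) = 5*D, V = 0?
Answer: 458 + 56600*I*sqrt(5) ≈ 458.0 + 1.2656e+5*I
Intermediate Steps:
B(u, Y) = sqrt(2)*sqrt(u) (B(u, Y) = sqrt(2*u) = sqrt(2)*sqrt(u))
S(H) = sqrt(2)*H**(5/2) (S(H) = ((sqrt(2)*sqrt(H))*H)*H = (sqrt(2)*H**(3/2))*H = sqrt(2)*H**(5/2))
S(s(-2, -1))*283 + 458 = (sqrt(2)*(5*(-2))**(5/2))*283 + 458 = (sqrt(2)*(-10)**(5/2))*283 + 458 = (sqrt(2)*(100*I*sqrt(10)))*283 + 458 = (200*I*sqrt(5))*283 + 458 = 56600*I*sqrt(5) + 458 = 458 + 56600*I*sqrt(5)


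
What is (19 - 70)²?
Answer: 2601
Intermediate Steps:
(19 - 70)² = (-51)² = 2601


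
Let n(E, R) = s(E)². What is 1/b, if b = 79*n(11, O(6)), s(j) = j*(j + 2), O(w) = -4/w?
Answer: 1/1615471 ≈ 6.1901e-7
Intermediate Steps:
s(j) = j*(2 + j)
n(E, R) = E²*(2 + E)² (n(E, R) = (E*(2 + E))² = E²*(2 + E)²)
b = 1615471 (b = 79*(11²*(2 + 11)²) = 79*(121*13²) = 79*(121*169) = 79*20449 = 1615471)
1/b = 1/1615471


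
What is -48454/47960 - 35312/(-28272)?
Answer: 10114751/42372660 ≈ 0.23871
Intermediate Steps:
-48454/47960 - 35312/(-28272) = -48454*1/47960 - 35312*(-1/28272) = -24227/23980 + 2207/1767 = 10114751/42372660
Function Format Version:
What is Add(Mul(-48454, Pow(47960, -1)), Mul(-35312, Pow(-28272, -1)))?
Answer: Rational(10114751, 42372660) ≈ 0.23871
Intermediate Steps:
Add(Mul(-48454, Pow(47960, -1)), Mul(-35312, Pow(-28272, -1))) = Add(Mul(-48454, Rational(1, 47960)), Mul(-35312, Rational(-1, 28272))) = Add(Rational(-24227, 23980), Rational(2207, 1767)) = Rational(10114751, 42372660)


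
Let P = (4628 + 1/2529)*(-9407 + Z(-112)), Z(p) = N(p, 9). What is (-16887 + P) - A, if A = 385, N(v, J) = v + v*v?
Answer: 35361563437/2529 ≈ 1.3982e+7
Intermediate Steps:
N(v, J) = v + v²
Z(p) = p*(1 + p)
P = 35405244325/2529 (P = (4628 + 1/2529)*(-9407 - 112*(1 - 112)) = (4628 + 1/2529)*(-9407 - 112*(-111)) = 11704213*(-9407 + 12432)/2529 = (11704213/2529)*3025 = 35405244325/2529 ≈ 1.4000e+7)
(-16887 + P) - A = (-16887 + 35405244325/2529) - 1*385 = 35362537102/2529 - 385 = 35361563437/2529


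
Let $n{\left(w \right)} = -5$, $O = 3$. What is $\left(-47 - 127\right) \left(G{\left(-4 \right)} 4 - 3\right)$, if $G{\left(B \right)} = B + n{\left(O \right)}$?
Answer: $6786$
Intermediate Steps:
$G{\left(B \right)} = -5 + B$ ($G{\left(B \right)} = B - 5 = -5 + B$)
$\left(-47 - 127\right) \left(G{\left(-4 \right)} 4 - 3\right) = \left(-47 - 127\right) \left(\left(-5 - 4\right) 4 - 3\right) = - 174 \left(\left(-9\right) 4 - 3\right) = - 174 \left(-36 - 3\right) = \left(-174\right) \left(-39\right) = 6786$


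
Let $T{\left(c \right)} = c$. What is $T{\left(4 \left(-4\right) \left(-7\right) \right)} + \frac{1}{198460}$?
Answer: $\frac{22227521}{198460} \approx 112.0$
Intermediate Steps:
$T{\left(4 \left(-4\right) \left(-7\right) \right)} + \frac{1}{198460} = 4 \left(-4\right) \left(-7\right) + \frac{1}{198460} = \left(-16\right) \left(-7\right) + \frac{1}{198460} = 112 + \frac{1}{198460} = \frac{22227521}{198460}$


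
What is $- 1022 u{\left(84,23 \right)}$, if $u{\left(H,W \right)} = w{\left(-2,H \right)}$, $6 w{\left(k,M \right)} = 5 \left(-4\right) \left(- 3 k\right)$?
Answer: $20440$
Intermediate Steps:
$w{\left(k,M \right)} = 10 k$ ($w{\left(k,M \right)} = \frac{5 \left(-4\right) \left(- 3 k\right)}{6} = \frac{\left(-20\right) \left(- 3 k\right)}{6} = \frac{60 k}{6} = 10 k$)
$u{\left(H,W \right)} = -20$ ($u{\left(H,W \right)} = 10 \left(-2\right) = -20$)
$- 1022 u{\left(84,23 \right)} = \left(-1022\right) \left(-20\right) = 20440$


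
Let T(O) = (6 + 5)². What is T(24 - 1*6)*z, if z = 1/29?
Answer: 121/29 ≈ 4.1724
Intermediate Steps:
T(O) = 121 (T(O) = 11² = 121)
z = 1/29 ≈ 0.034483
T(24 - 1*6)*z = 121*(1/29) = 121/29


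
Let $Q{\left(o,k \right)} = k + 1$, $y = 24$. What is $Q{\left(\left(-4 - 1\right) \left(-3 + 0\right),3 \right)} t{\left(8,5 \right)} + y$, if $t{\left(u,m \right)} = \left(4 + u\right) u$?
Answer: $408$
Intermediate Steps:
$t{\left(u,m \right)} = u \left(4 + u\right)$
$Q{\left(o,k \right)} = 1 + k$
$Q{\left(\left(-4 - 1\right) \left(-3 + 0\right),3 \right)} t{\left(8,5 \right)} + y = \left(1 + 3\right) 8 \left(4 + 8\right) + 24 = 4 \cdot 8 \cdot 12 + 24 = 4 \cdot 96 + 24 = 384 + 24 = 408$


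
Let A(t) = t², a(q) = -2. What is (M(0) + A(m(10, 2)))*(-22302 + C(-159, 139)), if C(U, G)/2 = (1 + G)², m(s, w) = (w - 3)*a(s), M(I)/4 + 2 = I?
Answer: -67592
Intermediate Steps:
M(I) = -8 + 4*I
m(s, w) = 6 - 2*w (m(s, w) = (w - 3)*(-2) = (-3 + w)*(-2) = 6 - 2*w)
C(U, G) = 2*(1 + G)²
(M(0) + A(m(10, 2)))*(-22302 + C(-159, 139)) = ((-8 + 4*0) + (6 - 2*2)²)*(-22302 + 2*(1 + 139)²) = ((-8 + 0) + (6 - 4)²)*(-22302 + 2*140²) = (-8 + 2²)*(-22302 + 2*19600) = (-8 + 4)*(-22302 + 39200) = -4*16898 = -67592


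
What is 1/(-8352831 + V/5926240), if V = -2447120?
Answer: -74078/618761045407 ≈ -1.1972e-7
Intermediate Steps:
1/(-8352831 + V/5926240) = 1/(-8352831 - 2447120/5926240) = 1/(-8352831 - 2447120*1/5926240) = 1/(-8352831 - 30589/74078) = 1/(-618761045407/74078) = -74078/618761045407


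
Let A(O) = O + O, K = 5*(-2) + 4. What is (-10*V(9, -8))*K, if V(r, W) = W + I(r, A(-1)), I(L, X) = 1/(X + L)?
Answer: -3300/7 ≈ -471.43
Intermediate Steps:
K = -6 (K = -10 + 4 = -6)
A(O) = 2*O
I(L, X) = 1/(L + X)
V(r, W) = W + 1/(-2 + r) (V(r, W) = W + 1/(r + 2*(-1)) = W + 1/(r - 2) = W + 1/(-2 + r))
(-10*V(9, -8))*K = -10*(1 - 8*(-2 + 9))/(-2 + 9)*(-6) = -10*(1 - 8*7)/7*(-6) = -10*(1 - 56)/7*(-6) = -10*(-55)/7*(-6) = -10*(-55/7)*(-6) = (550/7)*(-6) = -3300/7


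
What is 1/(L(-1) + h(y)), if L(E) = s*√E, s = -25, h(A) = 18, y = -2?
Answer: 18/949 + 25*I/949 ≈ 0.018967 + 0.026344*I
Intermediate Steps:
L(E) = -25*√E
1/(L(-1) + h(y)) = 1/(-25*I + 18) = 1/(18 - 25*I) = (18 + 25*I)/949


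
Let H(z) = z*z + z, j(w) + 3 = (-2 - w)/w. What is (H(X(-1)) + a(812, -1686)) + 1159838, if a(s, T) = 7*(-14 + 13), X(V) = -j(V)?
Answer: 1159837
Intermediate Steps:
j(w) = -3 + (-2 - w)/w
X(V) = 4 + 2/V (X(V) = -(-4 - 2/V) = 4 + 2/V)
a(s, T) = -7 (a(s, T) = 7*(-1) = -7)
H(z) = z + z² (H(z) = z² + z = z + z²)
(H(X(-1)) + a(812, -1686)) + 1159838 = ((4 + 2/(-1))*(1 + (4 + 2/(-1))) - 7) + 1159838 = ((4 + 2*(-1))*(1 + (4 + 2*(-1))) - 7) + 1159838 = ((4 - 2)*(1 + (4 - 2)) - 7) + 1159838 = (2*(1 + 2) - 7) + 1159838 = (2*3 - 7) + 1159838 = (6 - 7) + 1159838 = -1 + 1159838 = 1159837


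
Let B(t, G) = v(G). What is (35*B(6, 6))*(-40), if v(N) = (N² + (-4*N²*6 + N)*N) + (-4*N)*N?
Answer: 7358400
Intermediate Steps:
v(N) = -3*N² + N*(N - 24*N²) (v(N) = (N² + (-24*N² + N)*N) - 4*N² = (N² + (N - 24*N²)*N) - 4*N² = (N² + N*(N - 24*N²)) - 4*N² = -3*N² + N*(N - 24*N²))
B(t, G) = G²*(-2 - 24*G)
(35*B(6, 6))*(-40) = (35*(6²*(-2 - 24*6)))*(-40) = (35*(36*(-2 - 144)))*(-40) = (35*(36*(-146)))*(-40) = (35*(-5256))*(-40) = -183960*(-40) = 7358400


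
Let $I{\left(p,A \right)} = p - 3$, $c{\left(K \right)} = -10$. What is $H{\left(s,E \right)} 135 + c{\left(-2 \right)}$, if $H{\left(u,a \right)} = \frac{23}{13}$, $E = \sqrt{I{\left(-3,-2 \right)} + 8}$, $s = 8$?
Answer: $\frac{2975}{13} \approx 228.85$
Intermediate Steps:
$I{\left(p,A \right)} = -3 + p$ ($I{\left(p,A \right)} = p - 3 = -3 + p$)
$E = \sqrt{2}$ ($E = \sqrt{\left(-3 - 3\right) + 8} = \sqrt{-6 + 8} = \sqrt{2} \approx 1.4142$)
$H{\left(u,a \right)} = \frac{23}{13}$ ($H{\left(u,a \right)} = 23 \cdot \frac{1}{13} = \frac{23}{13}$)
$H{\left(s,E \right)} 135 + c{\left(-2 \right)} = \frac{23}{13} \cdot 135 - 10 = \frac{3105}{13} - 10 = \frac{2975}{13}$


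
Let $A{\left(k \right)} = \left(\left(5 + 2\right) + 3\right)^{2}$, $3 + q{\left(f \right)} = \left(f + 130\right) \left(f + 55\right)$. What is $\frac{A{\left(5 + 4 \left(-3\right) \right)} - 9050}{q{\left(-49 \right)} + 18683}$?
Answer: $- \frac{4475}{9583} \approx -0.46697$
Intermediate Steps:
$q{\left(f \right)} = -3 + \left(55 + f\right) \left(130 + f\right)$ ($q{\left(f \right)} = -3 + \left(f + 130\right) \left(f + 55\right) = -3 + \left(130 + f\right) \left(55 + f\right) = -3 + \left(55 + f\right) \left(130 + f\right)$)
$A{\left(k \right)} = 100$ ($A{\left(k \right)} = \left(7 + 3\right)^{2} = 10^{2} = 100$)
$\frac{A{\left(5 + 4 \left(-3\right) \right)} - 9050}{q{\left(-49 \right)} + 18683} = \frac{100 - 9050}{\left(7147 + \left(-49\right)^{2} + 185 \left(-49\right)\right) + 18683} = - \frac{8950}{\left(7147 + 2401 - 9065\right) + 18683} = - \frac{8950}{483 + 18683} = - \frac{8950}{19166} = \left(-8950\right) \frac{1}{19166} = - \frac{4475}{9583}$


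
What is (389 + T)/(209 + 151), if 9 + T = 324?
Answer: 88/45 ≈ 1.9556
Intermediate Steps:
T = 315 (T = -9 + 324 = 315)
(389 + T)/(209 + 151) = (389 + 315)/(209 + 151) = 704/360 = 704*(1/360) = 88/45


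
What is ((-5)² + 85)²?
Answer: 12100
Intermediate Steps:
((-5)² + 85)² = (25 + 85)² = 110² = 12100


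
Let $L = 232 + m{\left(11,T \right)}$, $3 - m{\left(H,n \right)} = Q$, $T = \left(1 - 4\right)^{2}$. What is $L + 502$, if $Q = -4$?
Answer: $741$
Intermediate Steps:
$T = 9$ ($T = \left(-3\right)^{2} = 9$)
$m{\left(H,n \right)} = 7$ ($m{\left(H,n \right)} = 3 - -4 = 3 + 4 = 7$)
$L = 239$ ($L = 232 + 7 = 239$)
$L + 502 = 239 + 502 = 741$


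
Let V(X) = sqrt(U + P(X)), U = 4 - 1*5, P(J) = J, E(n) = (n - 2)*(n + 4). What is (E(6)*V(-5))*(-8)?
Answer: -320*I*sqrt(6) ≈ -783.84*I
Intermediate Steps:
E(n) = (-2 + n)*(4 + n)
U = -1 (U = 4 - 5 = -1)
V(X) = sqrt(-1 + X)
(E(6)*V(-5))*(-8) = ((-8 + 6**2 + 2*6)*sqrt(-1 - 5))*(-8) = ((-8 + 36 + 12)*sqrt(-6))*(-8) = (40*(I*sqrt(6)))*(-8) = (40*I*sqrt(6))*(-8) = -320*I*sqrt(6)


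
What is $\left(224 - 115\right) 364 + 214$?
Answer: $39890$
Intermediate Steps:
$\left(224 - 115\right) 364 + 214 = 109 \cdot 364 + 214 = 39676 + 214 = 39890$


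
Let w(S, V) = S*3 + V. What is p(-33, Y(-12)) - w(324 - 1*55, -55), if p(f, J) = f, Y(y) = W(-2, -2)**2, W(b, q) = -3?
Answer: -785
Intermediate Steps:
Y(y) = 9 (Y(y) = (-3)**2 = 9)
w(S, V) = V + 3*S (w(S, V) = 3*S + V = V + 3*S)
p(-33, Y(-12)) - w(324 - 1*55, -55) = -33 - (-55 + 3*(324 - 1*55)) = -33 - (-55 + 3*(324 - 55)) = -33 - (-55 + 3*269) = -33 - (-55 + 807) = -33 - 1*752 = -33 - 752 = -785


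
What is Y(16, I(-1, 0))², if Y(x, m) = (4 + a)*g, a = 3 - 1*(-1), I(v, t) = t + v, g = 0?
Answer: 0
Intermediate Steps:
a = 4 (a = 3 + 1 = 4)
Y(x, m) = 0 (Y(x, m) = (4 + 4)*0 = 8*0 = 0)
Y(16, I(-1, 0))² = 0² = 0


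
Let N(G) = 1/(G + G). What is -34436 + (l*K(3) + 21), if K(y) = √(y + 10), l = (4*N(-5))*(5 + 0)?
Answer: -34415 - 2*√13 ≈ -34422.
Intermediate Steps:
N(G) = 1/(2*G)
l = -2 (l = (4*((½)/(-5)))*(5 + 0) = (4*((½)*(-⅕)))*5 = (4*(-⅒))*5 = -⅖*5 = -2)
K(y) = √(10 + y)
-34436 + (l*K(3) + 21) = -34436 + (-2*√(10 + 3) + 21) = -34436 + (-2*√13 + 21) = -34436 + (21 - 2*√13) = -34415 - 2*√13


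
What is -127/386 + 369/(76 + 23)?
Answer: 14429/4246 ≈ 3.3983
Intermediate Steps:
-127/386 + 369/(76 + 23) = -127*1/386 + 369/99 = -127/386 + 369*(1/99) = -127/386 + 41/11 = 14429/4246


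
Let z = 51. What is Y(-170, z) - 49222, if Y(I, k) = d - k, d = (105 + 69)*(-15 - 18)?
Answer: -55015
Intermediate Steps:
d = -5742 (d = 174*(-33) = -5742)
Y(I, k) = -5742 - k
Y(-170, z) - 49222 = (-5742 - 1*51) - 49222 = (-5742 - 51) - 49222 = -5793 - 49222 = -55015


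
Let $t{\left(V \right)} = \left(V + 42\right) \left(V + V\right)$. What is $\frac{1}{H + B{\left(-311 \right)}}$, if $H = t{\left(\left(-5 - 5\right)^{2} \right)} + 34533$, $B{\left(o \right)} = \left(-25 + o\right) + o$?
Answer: $\frac{1}{62286} \approx 1.6055 \cdot 10^{-5}$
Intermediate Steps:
$t{\left(V \right)} = 2 V \left(42 + V\right)$ ($t{\left(V \right)} = \left(42 + V\right) 2 V = 2 V \left(42 + V\right)$)
$B{\left(o \right)} = -25 + 2 o$
$H = 62933$ ($H = 2 \left(-5 - 5\right)^{2} \left(42 + \left(-5 - 5\right)^{2}\right) + 34533 = 2 \left(-10\right)^{2} \left(42 + \left(-10\right)^{2}\right) + 34533 = 2 \cdot 100 \left(42 + 100\right) + 34533 = 2 \cdot 100 \cdot 142 + 34533 = 28400 + 34533 = 62933$)
$\frac{1}{H + B{\left(-311 \right)}} = \frac{1}{62933 + \left(-25 + 2 \left(-311\right)\right)} = \frac{1}{62933 - 647} = \frac{1}{62286}$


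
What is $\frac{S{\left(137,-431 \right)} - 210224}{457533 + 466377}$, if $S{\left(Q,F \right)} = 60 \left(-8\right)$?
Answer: $- \frac{8104}{35535} \approx -0.22806$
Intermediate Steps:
$S{\left(Q,F \right)} = -480$
$\frac{S{\left(137,-431 \right)} - 210224}{457533 + 466377} = \frac{-480 - 210224}{457533 + 466377} = - \frac{210704}{923910} = \left(-210704\right) \frac{1}{923910} = - \frac{8104}{35535}$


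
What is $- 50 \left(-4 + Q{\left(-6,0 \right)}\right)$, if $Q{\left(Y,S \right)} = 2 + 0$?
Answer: $100$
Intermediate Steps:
$Q{\left(Y,S \right)} = 2$
$- 50 \left(-4 + Q{\left(-6,0 \right)}\right) = - 50 \left(-4 + 2\right) = \left(-50\right) \left(-2\right) = 100$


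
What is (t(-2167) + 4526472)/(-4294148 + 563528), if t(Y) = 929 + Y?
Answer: -2262617/1865310 ≈ -1.2130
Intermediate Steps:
(t(-2167) + 4526472)/(-4294148 + 563528) = ((929 - 2167) + 4526472)/(-4294148 + 563528) = (-1238 + 4526472)/(-3730620) = 4525234*(-1/3730620) = -2262617/1865310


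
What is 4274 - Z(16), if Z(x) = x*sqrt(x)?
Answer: 4210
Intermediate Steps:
Z(x) = x**(3/2)
4274 - Z(16) = 4274 - 16**(3/2) = 4274 - 1*64 = 4274 - 64 = 4210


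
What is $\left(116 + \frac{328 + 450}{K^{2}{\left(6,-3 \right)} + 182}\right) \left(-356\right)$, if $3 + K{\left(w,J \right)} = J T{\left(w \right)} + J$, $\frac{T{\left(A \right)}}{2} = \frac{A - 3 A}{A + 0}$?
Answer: $- \frac{4639748}{109} \approx -42567.0$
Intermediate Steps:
$T{\left(A \right)} = -4$ ($T{\left(A \right)} = 2 \frac{A - 3 A}{A + 0} = 2 \frac{\left(-2\right) A}{A} = 2 \left(-2\right) = -4$)
$K{\left(w,J \right)} = -3 - 3 J$ ($K{\left(w,J \right)} = -3 + \left(J \left(-4\right) + J\right) = -3 + \left(- 4 J + J\right) = -3 - 3 J$)
$\left(116 + \frac{328 + 450}{K^{2}{\left(6,-3 \right)} + 182}\right) \left(-356\right) = \left(116 + \frac{328 + 450}{\left(-3 - -9\right)^{2} + 182}\right) \left(-356\right) = \left(116 + \frac{778}{\left(-3 + 9\right)^{2} + 182}\right) \left(-356\right) = \left(116 + \frac{778}{6^{2} + 182}\right) \left(-356\right) = \left(116 + \frac{778}{36 + 182}\right) \left(-356\right) = \left(116 + \frac{778}{218}\right) \left(-356\right) = \left(116 + 778 \cdot \frac{1}{218}\right) \left(-356\right) = \left(116 + \frac{389}{109}\right) \left(-356\right) = \frac{13033}{109} \left(-356\right) = - \frac{4639748}{109}$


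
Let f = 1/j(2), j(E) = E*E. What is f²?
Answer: 1/16 ≈ 0.062500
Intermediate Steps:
j(E) = E²
f = ¼ (f = 1/(2²) = 1/4 = ¼ ≈ 0.25000)
f² = (¼)² = 1/16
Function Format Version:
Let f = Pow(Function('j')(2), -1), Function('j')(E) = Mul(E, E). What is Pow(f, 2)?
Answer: Rational(1, 16) ≈ 0.062500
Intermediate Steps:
Function('j')(E) = Pow(E, 2)
f = Rational(1, 4) (f = Pow(Pow(2, 2), -1) = Pow(4, -1) = Rational(1, 4) ≈ 0.25000)
Pow(f, 2) = Pow(Rational(1, 4), 2) = Rational(1, 16)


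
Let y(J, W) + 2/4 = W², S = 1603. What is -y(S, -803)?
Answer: -1289617/2 ≈ -6.4481e+5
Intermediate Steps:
y(J, W) = -½ + W²
-y(S, -803) = -(-½ + (-803)²) = -(-½ + 644809) = -1*1289617/2 = -1289617/2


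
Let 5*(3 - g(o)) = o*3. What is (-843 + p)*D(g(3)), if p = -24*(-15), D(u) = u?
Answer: -2898/5 ≈ -579.60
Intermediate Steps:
g(o) = 3 - 3*o/5 (g(o) = 3 - o*3/5 = 3 - 3*o/5)
p = 360
(-843 + p)*D(g(3)) = (-843 + 360)*(3 - 3/5*3) = -483*(3 - 9/5) = -483*6/5 = -2898/5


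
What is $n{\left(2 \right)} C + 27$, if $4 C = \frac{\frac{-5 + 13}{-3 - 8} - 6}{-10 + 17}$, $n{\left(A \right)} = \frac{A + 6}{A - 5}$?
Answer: $\frac{6385}{231} \approx 27.641$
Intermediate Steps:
$n{\left(A \right)} = \frac{6 + A}{-5 + A}$
$C = - \frac{37}{154}$ ($C = \frac{\left(\frac{-5 + 13}{-3 - 8} - 6\right) \frac{1}{-10 + 17}}{4} = \frac{\left(\frac{8}{-11} - 6\right) \frac{1}{7}}{4} = \frac{\left(8 \left(- \frac{1}{11}\right) - 6\right) \frac{1}{7}}{4} = \frac{\left(- \frac{8}{11} - 6\right) \frac{1}{7}}{4} = \frac{\left(- \frac{74}{11}\right) \frac{1}{7}}{4} = \frac{1}{4} \left(- \frac{74}{77}\right) = - \frac{37}{154} \approx -0.24026$)
$n{\left(2 \right)} C + 27 = \frac{6 + 2}{-5 + 2} \left(- \frac{37}{154}\right) + 27 = \frac{1}{-3} \cdot 8 \left(- \frac{37}{154}\right) + 27 = \left(- \frac{1}{3}\right) 8 \left(- \frac{37}{154}\right) + 27 = \left(- \frac{8}{3}\right) \left(- \frac{37}{154}\right) + 27 = \frac{148}{231} + 27 = \frac{6385}{231}$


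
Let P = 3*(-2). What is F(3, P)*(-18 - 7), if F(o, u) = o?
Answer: -75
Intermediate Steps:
P = -6
F(3, P)*(-18 - 7) = 3*(-18 - 7) = 3*(-25) = -75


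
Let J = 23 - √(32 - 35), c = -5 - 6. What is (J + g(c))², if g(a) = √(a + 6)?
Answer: (23 + I*√5 - I*√3)² ≈ 528.75 + 23.185*I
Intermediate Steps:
c = -11
g(a) = √(6 + a)
J = 23 - I*√3 (J = 23 - √(-3) = 23 - I*√3 ≈ 23.0 - 1.732*I)
(J + g(c))² = ((23 - I*√3) + √(6 - 11))² = ((23 - I*√3) + √(-5))² = ((23 - I*√3) + I*√5)² = (23 + I*√5 - I*√3)²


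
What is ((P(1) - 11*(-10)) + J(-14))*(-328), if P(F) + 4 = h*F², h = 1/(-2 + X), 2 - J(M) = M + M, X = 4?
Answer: -44772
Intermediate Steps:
J(M) = 2 - 2*M (J(M) = 2 - (M + M) = 2 - 2*M)
h = ½ (h = 1/(-2 + 4) = 1/2 = ½ ≈ 0.50000)
P(F) = -4 + F²/2
((P(1) - 11*(-10)) + J(-14))*(-328) = (((-4 + (½)*1²) - 11*(-10)) + (2 - 2*(-14)))*(-328) = (((-4 + (½)*1) + 110) + (2 + 28))*(-328) = (((-4 + ½) + 110) + 30)*(-328) = ((-7/2 + 110) + 30)*(-328) = (213/2 + 30)*(-328) = (273/2)*(-328) = -44772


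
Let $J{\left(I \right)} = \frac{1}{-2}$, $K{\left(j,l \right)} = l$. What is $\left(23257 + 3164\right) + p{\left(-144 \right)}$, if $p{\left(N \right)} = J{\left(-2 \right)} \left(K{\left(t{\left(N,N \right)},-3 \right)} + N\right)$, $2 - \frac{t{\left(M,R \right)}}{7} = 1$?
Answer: $\frac{52989}{2} \approx 26495.0$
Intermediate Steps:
$t{\left(M,R \right)} = 7$ ($t{\left(M,R \right)} = 14 - 7 = 7$)
$J{\left(I \right)} = - \frac{1}{2}$
$p{\left(N \right)} = \frac{3}{2} - \frac{N}{2}$ ($p{\left(N \right)} = - \frac{-3 + N}{2} = \frac{3}{2} - \frac{N}{2}$)
$\left(23257 + 3164\right) + p{\left(-144 \right)} = \left(23257 + 3164\right) + \left(\frac{3}{2} - -72\right) = 26421 + \left(\frac{3}{2} + 72\right) = 26421 + \frac{147}{2} = \frac{52989}{2}$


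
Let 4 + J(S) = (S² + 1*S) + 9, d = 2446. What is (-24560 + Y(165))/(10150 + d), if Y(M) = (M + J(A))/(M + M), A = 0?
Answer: -810463/415668 ≈ -1.9498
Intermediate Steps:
J(S) = 5 + S + S² (J(S) = -4 + ((S² + 1*S) + 9) = -4 + ((S² + S) + 9) = -4 + ((S + S²) + 9) = -4 + (9 + S + S²) = 5 + S + S²)
Y(M) = (5 + M)/(2*M) (Y(M) = (M + (5 + 0 + 0²))/(M + M) = (M + (5 + 0 + 0))/((2*M)) = (M + 5)*(1/(2*M)) = (5 + M)*(1/(2*M)) = (5 + M)/(2*M))
(-24560 + Y(165))/(10150 + d) = (-24560 + (½)*(5 + 165)/165)/(10150 + 2446) = (-24560 + (½)*(1/165)*170)/12596 = (-24560 + 17/33)*(1/12596) = -810463/33*1/12596 = -810463/415668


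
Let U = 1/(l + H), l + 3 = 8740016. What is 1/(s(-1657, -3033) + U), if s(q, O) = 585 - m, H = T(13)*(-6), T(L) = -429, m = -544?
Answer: 8742587/9870380724 ≈ 0.00088574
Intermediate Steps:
l = 8740013 (l = -3 + 8740016 = 8740013)
H = 2574 (H = -429*(-6) = 2574)
s(q, O) = 1129 (s(q, O) = 585 - 1*(-544) = 585 + 544 = 1129)
U = 1/8742587 (U = 1/(8740013 + 2574) = 1/8742587 ≈ 1.1438e-7)
1/(s(-1657, -3033) + U) = 1/(1129 + 1/8742587) = 1/(9870380724/8742587) = 8742587/9870380724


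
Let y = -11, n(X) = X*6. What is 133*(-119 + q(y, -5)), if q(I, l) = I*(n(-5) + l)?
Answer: 35378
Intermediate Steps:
n(X) = 6*X
q(I, l) = I*(-30 + l) (q(I, l) = I*(6*(-5) + l) = I*(-30 + l))
133*(-119 + q(y, -5)) = 133*(-119 - 11*(-30 - 5)) = 133*(-119 - 11*(-35)) = 133*(-119 + 385) = 133*266 = 35378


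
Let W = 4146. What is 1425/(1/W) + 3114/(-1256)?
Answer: 3710253843/628 ≈ 5.9080e+6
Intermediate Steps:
1425/(1/W) + 3114/(-1256) = 1425/(1/4146) + 3114/(-1256) = 1425/(1/4146) + 3114*(-1/1256) = 1425*4146 - 1557/628 = 5908050 - 1557/628 = 3710253843/628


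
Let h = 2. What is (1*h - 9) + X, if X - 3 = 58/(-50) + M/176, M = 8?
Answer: -2813/550 ≈ -5.1145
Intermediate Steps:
X = 1037/550 (X = 3 + (58/(-50) + 8/176) = 3 + (58*(-1/50) + 8*(1/176)) = 3 + (-29/25 + 1/22) = 3 - 613/550 = 1037/550 ≈ 1.8855)
(1*h - 9) + X = (1*2 - 9) + 1037/550 = (2 - 9) + 1037/550 = -7 + 1037/550 = -2813/550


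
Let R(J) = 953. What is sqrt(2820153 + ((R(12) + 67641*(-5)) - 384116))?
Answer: sqrt(2098785) ≈ 1448.7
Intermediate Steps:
sqrt(2820153 + ((R(12) + 67641*(-5)) - 384116)) = sqrt(2820153 + ((953 + 67641*(-5)) - 384116)) = sqrt(2820153 + ((953 - 338205) - 384116)) = sqrt(2820153 + (-337252 - 384116)) = sqrt(2820153 - 721368) = sqrt(2098785)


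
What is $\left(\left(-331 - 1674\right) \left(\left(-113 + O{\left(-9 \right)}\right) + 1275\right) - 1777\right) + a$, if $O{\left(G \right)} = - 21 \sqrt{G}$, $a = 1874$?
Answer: $-2329713 + 126315 i \approx -2.3297 \cdot 10^{6} + 1.2632 \cdot 10^{5} i$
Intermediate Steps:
$\left(\left(-331 - 1674\right) \left(\left(-113 + O{\left(-9 \right)}\right) + 1275\right) - 1777\right) + a = \left(\left(-331 - 1674\right) \left(\left(-113 - 21 \sqrt{-9}\right) + 1275\right) - 1777\right) + 1874 = \left(- 2005 \left(\left(-113 - 21 \cdot 3 i\right) + 1275\right) - 1777\right) + 1874 = \left(- 2005 \left(\left(-113 - 63 i\right) + 1275\right) - 1777\right) + 1874 = \left(- 2005 \left(1162 - 63 i\right) - 1777\right) + 1874 = \left(\left(-2329810 + 126315 i\right) - 1777\right) + 1874 = \left(-2331587 + 126315 i\right) + 1874 = -2329713 + 126315 i$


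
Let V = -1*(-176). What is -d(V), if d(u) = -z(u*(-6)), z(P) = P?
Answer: -1056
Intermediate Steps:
V = 176
d(u) = 6*u (d(u) = -u*(-6) = -(-6)*u = 6*u)
-d(V) = -6*176 = -1*1056 = -1056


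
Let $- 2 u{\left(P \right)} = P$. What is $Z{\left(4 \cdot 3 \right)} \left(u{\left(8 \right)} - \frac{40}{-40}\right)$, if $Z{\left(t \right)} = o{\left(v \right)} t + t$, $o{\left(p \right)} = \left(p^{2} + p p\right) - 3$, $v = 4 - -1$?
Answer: $-1728$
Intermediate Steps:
$u{\left(P \right)} = - \frac{P}{2}$
$v = 5$ ($v = 4 + 1 = 5$)
$o{\left(p \right)} = -3 + 2 p^{2}$ ($o{\left(p \right)} = \left(p^{2} + p^{2}\right) - 3 = 2 p^{2} - 3 = -3 + 2 p^{2}$)
$Z{\left(t \right)} = 48 t$ ($Z{\left(t \right)} = \left(-3 + 2 \cdot 5^{2}\right) t + t = \left(-3 + 2 \cdot 25\right) t + t = \left(-3 + 50\right) t + t = 47 t + t = 48 t$)
$Z{\left(4 \cdot 3 \right)} \left(u{\left(8 \right)} - \frac{40}{-40}\right) = 48 \cdot 4 \cdot 3 \left(\left(- \frac{1}{2}\right) 8 - \frac{40}{-40}\right) = 48 \cdot 12 \left(-4 - -1\right) = 576 \left(-4 + 1\right) = 576 \left(-3\right) = -1728$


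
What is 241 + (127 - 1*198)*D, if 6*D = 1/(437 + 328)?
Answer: 1106119/4590 ≈ 240.98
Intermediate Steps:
D = 1/4590 (D = 1/(6*(437 + 328)) = (1/6)/765 = (1/6)*(1/765) = 1/4590 ≈ 0.00021786)
241 + (127 - 1*198)*D = 241 + (127 - 1*198)*(1/4590) = 241 + (127 - 198)*(1/4590) = 241 - 71*1/4590 = 241 - 71/4590 = 1106119/4590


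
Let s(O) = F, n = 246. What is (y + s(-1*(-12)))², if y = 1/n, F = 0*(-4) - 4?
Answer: 966289/60516 ≈ 15.967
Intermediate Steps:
F = -4 (F = 0 - 4 = -4)
s(O) = -4
y = 1/246 ≈ 0.0040650
(y + s(-1*(-12)))² = (1/246 - 4)² = (-983/246)² = 966289/60516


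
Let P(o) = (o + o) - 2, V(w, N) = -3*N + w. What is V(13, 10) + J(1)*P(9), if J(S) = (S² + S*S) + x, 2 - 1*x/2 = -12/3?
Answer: 207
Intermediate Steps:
V(w, N) = w - 3*N
x = 12 (x = 4 - (-24)/3 = 4 - 2*(-4) = 4 + 8 = 12)
J(S) = 12 + 2*S² (J(S) = (S² + S*S) + 12 = (S² + S²) + 12 = 2*S² + 12 = 12 + 2*S²)
P(o) = -2 + 2*o (P(o) = 2*o - 2 = -2 + 2*o)
V(13, 10) + J(1)*P(9) = (13 - 3*10) + (12 + 2*1²)*(-2 + 2*9) = (13 - 30) + (12 + 2*1)*(-2 + 18) = -17 + (12 + 2)*16 = -17 + 14*16 = -17 + 224 = 207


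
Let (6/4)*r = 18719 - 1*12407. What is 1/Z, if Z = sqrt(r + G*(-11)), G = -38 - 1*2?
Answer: sqrt(1162)/2324 ≈ 0.014668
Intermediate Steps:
G = -40 (G = -38 - 2 = -40)
r = 4208 (r = 2*(18719 - 1*12407)/3 = 2*(18719 - 12407)/3 = (2/3)*6312 = 4208)
Z = 2*sqrt(1162) (Z = sqrt(4208 - 40*(-11)) = sqrt(4208 + 440) = sqrt(4648) = 2*sqrt(1162) ≈ 68.176)
1/Z = 1/(2*sqrt(1162)) = sqrt(1162)/2324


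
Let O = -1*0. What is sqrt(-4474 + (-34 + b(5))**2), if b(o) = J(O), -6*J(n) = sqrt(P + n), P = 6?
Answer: sqrt(-161064 + (204 + sqrt(6))**2)/6 ≈ 57.359*I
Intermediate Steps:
O = 0
J(n) = -sqrt(6 + n)/6
b(o) = -sqrt(6)/6 (b(o) = -sqrt(6 + 0)/6 = -sqrt(6)/6)
sqrt(-4474 + (-34 + b(5))**2) = sqrt(-4474 + (-34 - sqrt(6)/6)**2)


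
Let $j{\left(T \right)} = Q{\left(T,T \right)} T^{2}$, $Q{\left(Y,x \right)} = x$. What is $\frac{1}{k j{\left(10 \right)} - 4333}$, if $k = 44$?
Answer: $\frac{1}{39667} \approx 2.521 \cdot 10^{-5}$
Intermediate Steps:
$j{\left(T \right)} = T^{3}$ ($j{\left(T \right)} = T T^{2} = T^{3}$)
$\frac{1}{k j{\left(10 \right)} - 4333} = \frac{1}{44 \cdot 10^{3} - 4333} = \frac{1}{44 \cdot 1000 - 4333} = \frac{1}{44000 - 4333} = \frac{1}{39667}$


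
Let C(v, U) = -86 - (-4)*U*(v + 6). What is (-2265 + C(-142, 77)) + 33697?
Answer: -10542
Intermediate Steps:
C(v, U) = -86 + 4*U*(6 + v) (C(v, U) = -86 - (-4)*U*(6 + v) = -86 + 4*U*(6 + v))
(-2265 + C(-142, 77)) + 33697 = (-2265 + (-86 + 24*77 + 4*77*(-142))) + 33697 = (-2265 + (-86 + 1848 - 43736)) + 33697 = (-2265 - 41974) + 33697 = -44239 + 33697 = -10542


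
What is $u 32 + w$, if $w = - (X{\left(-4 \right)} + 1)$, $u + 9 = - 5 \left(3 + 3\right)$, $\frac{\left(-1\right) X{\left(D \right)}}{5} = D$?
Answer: $-1269$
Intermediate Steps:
$X{\left(D \right)} = - 5 D$
$u = -39$ ($u = -9 - 5 \left(3 + 3\right) = -9 - 30 = -39$)
$w = -21$ ($w = - (\left(-5\right) \left(-4\right) + 1) = - (20 + 1) = \left(-1\right) 21 = -21$)
$u 32 + w = \left(-39\right) 32 - 21 = -1248 - 21 = -1269$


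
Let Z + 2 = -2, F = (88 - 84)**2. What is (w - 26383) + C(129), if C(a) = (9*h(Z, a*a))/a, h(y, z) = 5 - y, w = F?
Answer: -1133754/43 ≈ -26366.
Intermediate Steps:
F = 16 (F = 4**2 = 16)
Z = -4 (Z = -2 - 2 = -4)
w = 16
C(a) = 81/a (C(a) = (9*(5 - 1*(-4)))/a = (9*(5 + 4))/a = (9*9)/a = 81/a)
(w - 26383) + C(129) = (16 - 26383) + 81/129 = -26367 + 81*(1/129) = -26367 + 27/43 = -1133754/43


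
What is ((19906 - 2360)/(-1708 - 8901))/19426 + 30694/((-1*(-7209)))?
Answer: 3162806646041/742852969353 ≈ 4.2576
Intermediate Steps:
((19906 - 2360)/(-1708 - 8901))/19426 + 30694/((-1*(-7209))) = (17546/(-10609))*(1/19426) + 30694/7209 = (17546*(-1/10609))*(1/19426) + 30694*(1/7209) = -17546/10609*1/19426 + 30694/7209 = -8773/103045217 + 30694/7209 = 3162806646041/742852969353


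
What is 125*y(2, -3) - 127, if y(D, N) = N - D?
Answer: -752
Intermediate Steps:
125*y(2, -3) - 127 = 125*(-3 - 1*2) - 127 = 125*(-3 - 2) - 127 = 125*(-5) - 127 = -625 - 127 = -752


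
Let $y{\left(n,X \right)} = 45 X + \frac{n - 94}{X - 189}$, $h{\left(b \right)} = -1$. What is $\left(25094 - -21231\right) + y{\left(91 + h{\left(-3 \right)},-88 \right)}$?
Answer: $\frac{11735109}{277} \approx 42365.0$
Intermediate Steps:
$y{\left(n,X \right)} = 45 X + \frac{-94 + n}{-189 + X}$ ($y{\left(n,X \right)} = 45 X + \frac{n - 94}{-189 + X} = 45 X + \frac{-94 + n}{-189 + X}$)
$\left(25094 - -21231\right) + y{\left(91 + h{\left(-3 \right)},-88 \right)} = \left(25094 - -21231\right) + \frac{-94 + \left(91 - 1\right) - -748440 + 45 \left(-88\right)^{2}}{-189 - 88} = \left(25094 + 21231\right) + \frac{-94 + 90 + 748440 + 45 \cdot 7744}{-277} = 46325 - \frac{-94 + 90 + 748440 + 348480}{277} = 46325 - \frac{1096916}{277} = \frac{11735109}{277}$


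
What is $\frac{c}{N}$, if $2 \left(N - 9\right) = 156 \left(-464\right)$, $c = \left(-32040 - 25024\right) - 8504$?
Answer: $\frac{21856}{12061} \approx 1.8121$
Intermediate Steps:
$c = -65568$ ($c = -57064 - 8504 = -65568$)
$N = -36183$ ($N = 9 + \frac{156 \left(-464\right)}{2} = 9 + \frac{1}{2} \left(-72384\right) = 9 - 36192 = -36183$)
$\frac{c}{N} = - \frac{65568}{-36183} = \left(-65568\right) \left(- \frac{1}{36183}\right) = \frac{21856}{12061}$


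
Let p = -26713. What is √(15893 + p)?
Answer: 2*I*√2705 ≈ 104.02*I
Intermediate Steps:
√(15893 + p) = √(15893 - 26713) = √(-10820) = 2*I*√2705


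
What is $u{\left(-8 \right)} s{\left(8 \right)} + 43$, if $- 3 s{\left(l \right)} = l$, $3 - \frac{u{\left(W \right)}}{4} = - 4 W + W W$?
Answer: $1035$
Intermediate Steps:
$u{\left(W \right)} = 12 - 4 W^{2} + 16 W$ ($u{\left(W \right)} = 12 - 4 \left(- 4 W + W W\right) = 12 - 4 \left(- 4 W + W^{2}\right) = 12 - 4 \left(W^{2} - 4 W\right) = 12 - \left(- 16 W + 4 W^{2}\right) = 12 - 4 W^{2} + 16 W$)
$s{\left(l \right)} = - \frac{l}{3}$
$u{\left(-8 \right)} s{\left(8 \right)} + 43 = \left(12 - 4 \left(-8\right)^{2} + 16 \left(-8\right)\right) \left(\left(- \frac{1}{3}\right) 8\right) + 43 = \left(12 - 256 - 128\right) \left(- \frac{8}{3}\right) + 43 = \left(-372\right) \left(- \frac{8}{3}\right) + 43 = 992 + 43 = 1035$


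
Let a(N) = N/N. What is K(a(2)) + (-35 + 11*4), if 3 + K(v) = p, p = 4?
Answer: 10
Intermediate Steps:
a(N) = 1
K(v) = 1 (K(v) = -3 + 4 = 1)
K(a(2)) + (-35 + 11*4) = 1 + (-35 + 11*4) = 1 + (-35 + 44) = 1 + 9 = 10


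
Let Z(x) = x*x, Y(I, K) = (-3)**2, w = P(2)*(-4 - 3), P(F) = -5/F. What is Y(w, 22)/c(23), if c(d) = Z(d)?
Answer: 9/529 ≈ 0.017013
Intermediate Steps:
w = 35/2 (w = (-5/2)*(-4 - 3) = -5*1/2*(-7) = -5/2*(-7) = 35/2 ≈ 17.500)
Y(I, K) = 9
Z(x) = x**2
c(d) = d**2
Y(w, 22)/c(23) = 9/(23**2) = 9/529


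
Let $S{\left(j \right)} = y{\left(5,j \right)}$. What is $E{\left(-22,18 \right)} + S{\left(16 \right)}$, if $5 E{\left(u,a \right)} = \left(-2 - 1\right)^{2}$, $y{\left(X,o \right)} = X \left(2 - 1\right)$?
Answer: $\frac{34}{5} \approx 6.8$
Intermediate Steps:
$y{\left(X,o \right)} = X$ ($y{\left(X,o \right)} = X 1 = X$)
$S{\left(j \right)} = 5$
$E{\left(u,a \right)} = \frac{9}{5}$ ($E{\left(u,a \right)} = \frac{\left(-2 - 1\right)^{2}}{5} = \frac{\left(-3\right)^{2}}{5} = \frac{1}{5} \cdot 9 = \frac{9}{5}$)
$E{\left(-22,18 \right)} + S{\left(16 \right)} = \frac{9}{5} + 5 = \frac{34}{5}$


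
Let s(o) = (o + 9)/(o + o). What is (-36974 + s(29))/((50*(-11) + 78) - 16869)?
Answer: 1072227/502889 ≈ 2.1321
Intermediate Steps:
s(o) = (9 + o)/(2*o) (s(o) = (9 + o)/((2*o)) = (9 + o)*(1/(2*o)) = (9 + o)/(2*o))
(-36974 + s(29))/((50*(-11) + 78) - 16869) = (-36974 + (1/2)*(9 + 29)/29)/((50*(-11) + 78) - 16869) = (-36974 + (1/2)*(1/29)*38)/((-550 + 78) - 16869) = (-36974 + 19/29)/(-472 - 16869) = -1072227/29/(-17341) = -1072227/29*(-1/17341) = 1072227/502889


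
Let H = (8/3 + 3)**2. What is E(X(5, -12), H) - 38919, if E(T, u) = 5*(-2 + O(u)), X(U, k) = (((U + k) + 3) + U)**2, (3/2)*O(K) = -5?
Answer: -116837/3 ≈ -38946.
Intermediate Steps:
O(K) = -10/3 (O(K) = (2/3)*(-5) = -10/3)
H = 289/9 (H = (8*(1/3) + 3)**2 = (8/3 + 3)**2 = (17/3)**2 = 289/9 ≈ 32.111)
X(U, k) = (3 + k + 2*U)**2 (X(U, k) = ((3 + U + k) + U)**2 = (3 + k + 2*U)**2)
E(T, u) = -80/3 (E(T, u) = 5*(-2 - 10/3) = 5*(-16/3) = -80/3)
E(X(5, -12), H) - 38919 = -80/3 - 38919 = -116837/3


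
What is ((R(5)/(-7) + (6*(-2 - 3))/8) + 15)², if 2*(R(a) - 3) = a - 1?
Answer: 87025/784 ≈ 111.00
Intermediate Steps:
R(a) = 5/2 + a/2 (R(a) = 3 + (a - 1)/2 = 3 + (-1 + a)/2 = 3 + (-½ + a/2) = 5/2 + a/2)
((R(5)/(-7) + (6*(-2 - 3))/8) + 15)² = (((5/2 + (½)*5)/(-7) + (6*(-2 - 3))/8) + 15)² = (((5/2 + 5/2)*(-⅐) + (6*(-5))*(⅛)) + 15)² = ((5*(-⅐) - 30*⅛) + 15)² = ((-5/7 - 15/4) + 15)² = (-125/28 + 15)² = (295/28)² = 87025/784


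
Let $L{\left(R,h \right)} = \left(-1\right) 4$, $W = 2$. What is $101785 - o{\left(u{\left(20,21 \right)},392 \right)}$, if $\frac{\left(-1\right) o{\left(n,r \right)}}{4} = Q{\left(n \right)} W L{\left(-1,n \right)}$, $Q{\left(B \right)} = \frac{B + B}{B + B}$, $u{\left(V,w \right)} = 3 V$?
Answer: $101753$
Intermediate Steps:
$Q{\left(B \right)} = 1$ ($Q{\left(B \right)} = \frac{2 B}{2 B} = 2 B \frac{1}{2 B} = 1$)
$L{\left(R,h \right)} = -4$
$o{\left(n,r \right)} = 32$ ($o{\left(n,r \right)} = - 4 \cdot 1 \cdot 2 \left(-4\right) = - 4 \cdot 2 \left(-4\right) = \left(-4\right) \left(-8\right) = 32$)
$101785 - o{\left(u{\left(20,21 \right)},392 \right)} = 101785 - 32 = 101753$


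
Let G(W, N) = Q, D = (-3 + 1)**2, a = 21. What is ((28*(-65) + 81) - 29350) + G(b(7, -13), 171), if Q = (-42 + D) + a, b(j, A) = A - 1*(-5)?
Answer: -31106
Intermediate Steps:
D = 4 (D = (-2)**2 = 4)
b(j, A) = 5 + A (b(j, A) = A + 5 = 5 + A)
Q = -17 (Q = (-42 + 4) + 21 = -38 + 21 = -17)
G(W, N) = -17
((28*(-65) + 81) - 29350) + G(b(7, -13), 171) = ((28*(-65) + 81) - 29350) - 17 = ((-1820 + 81) - 29350) - 17 = (-1739 - 29350) - 17 = -31089 - 17 = -31106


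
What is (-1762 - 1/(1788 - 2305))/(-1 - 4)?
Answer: 910953/2585 ≈ 352.40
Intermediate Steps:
(-1762 - 1/(1788 - 2305))/(-1 - 4) = (-1762 - 1/(-517))/(-5) = (-1762 - 1*(-1/517))*(-⅕) = (-1762 + 1/517)*(-⅕) = -910953/517*(-⅕) = 910953/2585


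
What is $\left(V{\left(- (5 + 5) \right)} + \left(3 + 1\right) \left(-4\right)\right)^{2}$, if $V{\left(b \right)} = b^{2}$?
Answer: $7056$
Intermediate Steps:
$\left(V{\left(- (5 + 5) \right)} + \left(3 + 1\right) \left(-4\right)\right)^{2} = \left(\left(- (5 + 5)\right)^{2} + \left(3 + 1\right) \left(-4\right)\right)^{2} = \left(\left(\left(-1\right) 10\right)^{2} + 4 \left(-4\right)\right)^{2} = \left(\left(-10\right)^{2} - 16\right)^{2} = \left(100 - 16\right)^{2} = 84^{2} = 7056$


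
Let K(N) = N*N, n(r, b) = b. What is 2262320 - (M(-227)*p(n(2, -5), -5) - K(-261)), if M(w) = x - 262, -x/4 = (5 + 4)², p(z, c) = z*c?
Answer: 2345091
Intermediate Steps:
p(z, c) = c*z
x = -324 (x = -4*(5 + 4)² = -4*9² = -4*81 = -324)
K(N) = N²
M(w) = -586 (M(w) = -324 - 262 = -586)
2262320 - (M(-227)*p(n(2, -5), -5) - K(-261)) = 2262320 - (-(-2930)*(-5) - 1*(-261)²) = 2262320 - (-586*25 - 1*68121) = 2262320 - (-14650 - 68121) = 2262320 - 1*(-82771) = 2262320 + 82771 = 2345091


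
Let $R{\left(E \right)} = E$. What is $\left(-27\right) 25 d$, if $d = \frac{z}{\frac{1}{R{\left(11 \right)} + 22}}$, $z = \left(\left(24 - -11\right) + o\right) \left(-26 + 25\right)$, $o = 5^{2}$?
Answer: $1336500$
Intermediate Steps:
$o = 25$
$z = -60$ ($z = \left(\left(24 - -11\right) + 25\right) \left(-26 + 25\right) = \left(\left(24 + 11\right) + 25\right) \left(-1\right) = \left(35 + 25\right) \left(-1\right) = 60 \left(-1\right) = -60$)
$d = -1980$ ($d = - \frac{60}{\frac{1}{11 + 22}} = - \frac{60}{\frac{1}{33}} = - 60 \frac{1}{\frac{1}{33}} = \left(-60\right) 33 = -1980$)
$\left(-27\right) 25 d = \left(-27\right) 25 \left(-1980\right) = \left(-675\right) \left(-1980\right) = 1336500$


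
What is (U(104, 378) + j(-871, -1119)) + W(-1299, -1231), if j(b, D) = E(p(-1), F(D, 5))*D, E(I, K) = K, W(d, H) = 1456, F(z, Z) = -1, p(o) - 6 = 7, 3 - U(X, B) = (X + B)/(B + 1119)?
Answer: 3858784/1497 ≈ 2577.7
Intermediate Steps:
U(X, B) = 3 - (B + X)/(1119 + B) (U(X, B) = 3 - (X + B)/(B + 1119) = 3 - (B + X)/(1119 + B))
p(o) = 13 (p(o) = 6 + 7 = 13)
j(b, D) = -D
(U(104, 378) + j(-871, -1119)) + W(-1299, -1231) = ((3357 - 1*104 + 2*378)/(1119 + 378) - 1*(-1119)) + 1456 = ((3357 - 104 + 756)/1497 + 1119) + 1456 = ((1/1497)*4009 + 1119) + 1456 = (4009/1497 + 1119) + 1456 = 1679152/1497 + 1456 = 3858784/1497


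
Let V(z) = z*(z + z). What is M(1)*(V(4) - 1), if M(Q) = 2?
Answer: 62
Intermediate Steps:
V(z) = 2*z² (V(z) = z*(2*z) = 2*z²)
M(1)*(V(4) - 1) = 2*(2*4² - 1) = 2*(2*16 - 1) = 2*(32 - 1) = 2*31 = 62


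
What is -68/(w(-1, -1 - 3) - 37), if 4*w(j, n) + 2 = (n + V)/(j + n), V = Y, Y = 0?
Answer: 680/373 ≈ 1.8231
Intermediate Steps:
V = 0
w(j, n) = -½ + n/(4*(j + n)) (w(j, n) = -½ + ((n + 0)/(j + n))/4 = -½ + (n/(j + n))/4 = -½ + n/(4*(j + n)))
-68/(w(-1, -1 - 3) - 37) = -68/((-½*(-1) - (-1 - 3)/4)/(-1 + (-1 - 3)) - 37) = -68/((½ - ¼*(-4))/(-1 - 4) - 37) = -68/((½ + 1)/(-5) - 37) = -68/(-⅕*3/2 - 37) = -68/(-3/10 - 37) = -68/(-373/10) = -68*(-10/373) = 680/373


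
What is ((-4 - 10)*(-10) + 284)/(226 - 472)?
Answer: -212/123 ≈ -1.7236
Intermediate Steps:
((-4 - 10)*(-10) + 284)/(226 - 472) = (-14*(-10) + 284)/(-246) = (140 + 284)*(-1/246) = 424*(-1/246) = -212/123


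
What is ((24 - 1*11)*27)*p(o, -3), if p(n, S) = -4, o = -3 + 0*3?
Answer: -1404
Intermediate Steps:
o = -3 (o = -3 + 0 = -3)
((24 - 1*11)*27)*p(o, -3) = ((24 - 1*11)*27)*(-4) = ((24 - 11)*27)*(-4) = (13*27)*(-4) = 351*(-4) = -1404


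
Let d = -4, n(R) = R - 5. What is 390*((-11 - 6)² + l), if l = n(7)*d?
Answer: 109590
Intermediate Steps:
n(R) = -5 + R
l = -8 (l = (-5 + 7)*(-4) = 2*(-4) = -8)
390*((-11 - 6)² + l) = 390*((-11 - 6)² - 8) = 390*((-17)² - 8) = 390*(289 - 8) = 390*281 = 109590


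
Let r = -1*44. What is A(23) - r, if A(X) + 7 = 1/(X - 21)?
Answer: 75/2 ≈ 37.500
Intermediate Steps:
A(X) = -7 + 1/(-21 + X) (A(X) = -7 + 1/(X - 21) = -7 + 1/(-21 + X))
r = -44
A(23) - r = (148 - 7*23)/(-21 + 23) - 1*(-44) = (148 - 161)/2 + 44 = (½)*(-13) + 44 = -13/2 + 44 = 75/2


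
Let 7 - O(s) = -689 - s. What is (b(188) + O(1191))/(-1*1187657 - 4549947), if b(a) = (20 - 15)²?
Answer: -478/1434401 ≈ -0.00033324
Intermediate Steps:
O(s) = 696 + s (O(s) = 7 - (-689 - s) = 7 + (689 + s) = 696 + s)
b(a) = 25 (b(a) = 5² = 25)
(b(188) + O(1191))/(-1*1187657 - 4549947) = (25 + (696 + 1191))/(-1*1187657 - 4549947) = (25 + 1887)/(-1187657 - 4549947) = 1912/(-5737604) = 1912*(-1/5737604) = -478/1434401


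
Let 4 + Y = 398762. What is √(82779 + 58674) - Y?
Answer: -398758 + 39*√93 ≈ -3.9838e+5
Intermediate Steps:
Y = 398758 (Y = -4 + 398762 = 398758)
√(82779 + 58674) - Y = √(82779 + 58674) - 1*398758 = √141453 - 398758 = 39*√93 - 398758 = -398758 + 39*√93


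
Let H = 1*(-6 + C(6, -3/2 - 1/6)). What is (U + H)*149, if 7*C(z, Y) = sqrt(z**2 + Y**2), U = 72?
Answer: 9834 + 149*sqrt(349)/21 ≈ 9966.5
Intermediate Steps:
C(z, Y) = sqrt(Y**2 + z**2)/7 (C(z, Y) = sqrt(z**2 + Y**2)/7 = sqrt(Y**2 + z**2)/7)
H = -6 + sqrt(349)/21 (H = 1*(-6 + sqrt((-3/2 - 1/6)**2 + 6**2)/7) = 1*(-6 + sqrt((-3*1/2 - 1*1/6)**2 + 36)/7) = 1*(-6 + sqrt((-3/2 - 1/6)**2 + 36)/7) = 1*(-6 + sqrt((-5/3)**2 + 36)/7) = 1*(-6 + sqrt(25/9 + 36)/7) = 1*(-6 + sqrt(349/9)/7) = 1*(-6 + (sqrt(349)/3)/7) = 1*(-6 + sqrt(349)/21) = -6 + sqrt(349)/21 ≈ -5.1104)
(U + H)*149 = (72 + (-6 + sqrt(349)/21))*149 = (66 + sqrt(349)/21)*149 = 9834 + 149*sqrt(349)/21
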